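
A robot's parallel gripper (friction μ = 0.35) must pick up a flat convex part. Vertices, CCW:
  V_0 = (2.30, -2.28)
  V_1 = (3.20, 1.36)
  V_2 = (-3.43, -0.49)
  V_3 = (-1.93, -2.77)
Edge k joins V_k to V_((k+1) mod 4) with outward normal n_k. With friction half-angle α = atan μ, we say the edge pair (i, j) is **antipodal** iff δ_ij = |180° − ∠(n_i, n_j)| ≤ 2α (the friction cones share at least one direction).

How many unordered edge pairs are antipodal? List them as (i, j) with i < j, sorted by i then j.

α = atan 0.35 = 19.29°;  2α = 38.58°
n_0 = (+0.9708, -0.2400)
n_1 = (-0.2688, +0.9632)
n_2 = (-0.8354, -0.5496)
n_3 = (+0.1151, -0.9934)
  (0,1): δ = 60.52°  ·
  (0,2): δ = 47.23°  ·
  (0,3): δ = 110.50°  ·
  (1,2): δ = 72.25°  ·
  (1,3): δ = 8.98°  ✓
  (2,3): δ = 116.73°  ·
antipodal pairs: 1

count = 1; pairs: (1,3)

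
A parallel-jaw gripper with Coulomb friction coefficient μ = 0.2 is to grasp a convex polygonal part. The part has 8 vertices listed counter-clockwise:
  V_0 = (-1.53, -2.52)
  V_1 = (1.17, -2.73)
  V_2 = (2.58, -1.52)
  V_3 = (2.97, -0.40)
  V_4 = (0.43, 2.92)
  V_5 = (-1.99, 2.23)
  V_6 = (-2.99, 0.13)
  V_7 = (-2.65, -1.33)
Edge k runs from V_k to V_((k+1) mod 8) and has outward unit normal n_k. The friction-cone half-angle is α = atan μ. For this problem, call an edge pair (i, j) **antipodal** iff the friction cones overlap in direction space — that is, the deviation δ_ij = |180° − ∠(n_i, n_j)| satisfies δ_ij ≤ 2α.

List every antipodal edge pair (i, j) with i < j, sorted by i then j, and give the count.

count = 3; pairs: (0,4), (2,5), (3,7)

α = atan 0.2 = 11.31°;  2α = 22.62°
n_0 = (-0.0775, -0.9970)
n_1 = (+0.6512, -0.7589)
n_2 = (+0.9444, -0.3288)
n_3 = (+0.7942, +0.6076)
n_4 = (-0.2742, +0.9617)
n_5 = (-0.9029, +0.4299)
n_6 = (-0.9739, -0.2268)
n_7 = (-0.7282, -0.6854)
  (0,1): δ = 134.92°  ·
  (0,2): δ = 104.75°  ·
  (0,3): δ = 48.13°  ·
  (0,4): δ = 20.36°  ✓
  (0,5): δ = 68.98°  ·
  (0,6): δ = 107.56°  ·
  (0,7): δ = 137.71°  ·
  (1,2): δ = 149.83°  ·
  (1,3): δ = 93.22°  ·
  (1,4): δ = 24.72°  ·
  (1,5): δ = 23.90°  ·
  (1,6): δ = 62.47°  ·
  (1,7): δ = 92.63°  ·
  (2,3): δ = 123.38°  ·
  (2,4): δ = 54.89°  ·
  (2,5): δ = 6.26°  ✓
  (2,6): δ = 32.31°  ·
  (2,7): δ = 62.46°  ·
  (3,4): δ = 111.50°  ·
  (3,5): δ = 62.88°  ·
  (3,6): δ = 24.31°  ·
  (3,7): δ = 5.85°  ✓
  (4,5): δ = 131.38°  ·
  (4,6): δ = 92.80°  ·
  (4,7): δ = 62.65°  ·
  (5,6): δ = 141.43°  ·
  (5,7): δ = 111.27°  ·
  (6,7): δ = 149.84°  ·
antipodal pairs: 3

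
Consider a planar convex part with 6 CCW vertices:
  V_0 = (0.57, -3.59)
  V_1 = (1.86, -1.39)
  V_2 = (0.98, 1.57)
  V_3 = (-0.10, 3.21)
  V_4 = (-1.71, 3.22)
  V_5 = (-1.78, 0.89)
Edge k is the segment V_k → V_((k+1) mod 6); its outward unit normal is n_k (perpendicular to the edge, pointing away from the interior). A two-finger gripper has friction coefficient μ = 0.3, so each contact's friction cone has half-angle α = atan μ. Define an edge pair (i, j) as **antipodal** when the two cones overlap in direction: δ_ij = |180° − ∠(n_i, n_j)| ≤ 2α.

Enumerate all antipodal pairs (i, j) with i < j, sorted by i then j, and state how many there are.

count = 4; pairs: (0,4), (1,4), (1,5), (2,5)

α = atan 0.3 = 16.70°;  2α = 33.40°
n_0 = (+0.8626, -0.5058)
n_1 = (+0.9585, +0.2850)
n_2 = (+0.8352, +0.5500)
n_3 = (+0.0062, +1.0000)
n_4 = (-0.9995, +0.0300)
n_5 = (-0.8856, -0.4645)
  (0,1): δ = 133.06°  ·
  (0,2): δ = 116.25°  ·
  (0,3): δ = 59.97°  ·
  (0,4): δ = 28.66°  ✓
  (0,5): δ = 58.07°  ·
  (1,2): δ = 163.19°  ·
  (1,3): δ = 106.91°  ·
  (1,4): δ = 18.28°  ✓
  (1,5): δ = 11.12°  ✓
  (2,3): δ = 123.72°  ·
  (2,4): δ = 35.09°  ·
  (2,5): δ = 5.69°  ✓
  (3,4): δ = 91.36°  ·
  (3,5): δ = 61.96°  ·
  (4,5): δ = 150.60°  ·
antipodal pairs: 4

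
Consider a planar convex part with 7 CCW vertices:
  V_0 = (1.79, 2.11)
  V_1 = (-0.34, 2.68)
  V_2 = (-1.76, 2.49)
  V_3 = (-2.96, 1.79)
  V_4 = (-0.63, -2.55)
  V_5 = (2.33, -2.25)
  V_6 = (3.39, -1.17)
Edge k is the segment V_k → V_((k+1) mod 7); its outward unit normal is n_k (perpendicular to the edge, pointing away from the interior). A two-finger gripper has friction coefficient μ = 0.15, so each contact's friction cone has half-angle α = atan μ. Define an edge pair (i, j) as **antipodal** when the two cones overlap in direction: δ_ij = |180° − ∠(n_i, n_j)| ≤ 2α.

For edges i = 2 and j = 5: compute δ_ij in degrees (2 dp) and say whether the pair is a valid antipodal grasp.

α = atan 0.15 = 8.53°;  2α = 17.06°
edge 2: e_2 = (-1.20, -0.70);  n_2 = (-0.5039, +0.8638)
edge 5: e_5 = (+1.06, +1.08);  n_5 = (+0.7137, -0.7005)
∠(n_2, n_5) = 164.72°
δ = |180° − 164.72°| = 15.28°
15.28° ≤ 2α = 17.06°  →  valid

δ = 15.28°, valid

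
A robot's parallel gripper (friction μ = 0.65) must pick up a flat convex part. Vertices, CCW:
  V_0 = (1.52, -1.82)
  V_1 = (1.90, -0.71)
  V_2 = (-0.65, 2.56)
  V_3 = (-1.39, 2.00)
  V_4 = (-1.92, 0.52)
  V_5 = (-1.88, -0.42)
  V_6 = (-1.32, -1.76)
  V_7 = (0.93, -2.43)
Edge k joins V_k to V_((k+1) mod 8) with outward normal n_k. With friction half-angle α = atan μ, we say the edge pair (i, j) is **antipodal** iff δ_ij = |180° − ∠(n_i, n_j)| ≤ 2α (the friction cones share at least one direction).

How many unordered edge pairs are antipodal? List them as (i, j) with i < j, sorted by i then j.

α = atan 0.65 = 33.02°;  2α = 66.05°
n_0 = (+0.9461, -0.3239)
n_1 = (+0.7886, +0.6149)
n_2 = (-0.6034, +0.7974)
n_3 = (-0.9415, +0.3371)
n_4 = (-0.9991, -0.0425)
n_5 = (-0.9227, -0.3856)
n_6 = (-0.2854, -0.9584)
n_7 = (+0.7188, -0.6952)
  (0,1): δ = 123.15°  ·
  (0,2): δ = 33.98°  ✓
  (0,3): δ = 0.80°  ✓
  (0,4): δ = 21.33°  ✓
  (0,5): δ = 41.58°  ✓
  (0,6): δ = 92.32°  ·
  (0,7): δ = 154.85°  ·
  (1,2): δ = 90.83°  ·
  (1,3): δ = 57.65°  ✓
  (1,4): δ = 35.51°  ✓
  (1,5): δ = 15.27°  ✓
  (1,6): δ = 35.47°  ✓
  (1,7): δ = 98.01°  ·
  (2,3): δ = 146.82°  ·
  (2,4): δ = 124.68°  ·
  (2,5): δ = 104.44°  ·
  (2,6): δ = 53.70°  ✓
  (2,7): δ = 8.84°  ✓
  (3,4): δ = 157.86°  ·
  (3,5): δ = 137.62°  ·
  (3,6): δ = 86.88°  ·
  (3,7): δ = 24.34°  ✓
  (4,5): δ = 159.76°  ·
  (4,6): δ = 109.02°  ·
  (4,7): δ = 46.48°  ✓
  (5,6): δ = 129.26°  ·
  (5,7): δ = 66.73°  ·
  (6,7): δ = 117.46°  ·
antipodal pairs: 12

count = 12; pairs: (0,2), (0,3), (0,4), (0,5), (1,3), (1,4), (1,5), (1,6), (2,6), (2,7), (3,7), (4,7)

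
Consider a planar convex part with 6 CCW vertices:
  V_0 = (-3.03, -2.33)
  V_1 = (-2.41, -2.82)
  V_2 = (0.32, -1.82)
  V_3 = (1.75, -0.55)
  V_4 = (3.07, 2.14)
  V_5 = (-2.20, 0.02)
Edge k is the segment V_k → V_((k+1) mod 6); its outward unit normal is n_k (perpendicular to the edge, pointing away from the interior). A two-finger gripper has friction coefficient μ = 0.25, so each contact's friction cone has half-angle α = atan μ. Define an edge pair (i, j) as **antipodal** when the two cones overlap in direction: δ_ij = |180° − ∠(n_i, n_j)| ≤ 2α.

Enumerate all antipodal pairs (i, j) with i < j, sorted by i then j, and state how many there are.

α = atan 0.25 = 14.04°;  2α = 28.07°
n_0 = (-0.6201, -0.7846)
n_1 = (+0.3440, -0.9390)
n_2 = (+0.6640, -0.7477)
n_3 = (+0.8977, -0.4405)
n_4 = (-0.3732, +0.9277)
n_5 = (-0.9429, +0.3330)
  (0,1): δ = 121.56°  ·
  (0,2): δ = 100.07°  ·
  (0,3): δ = 77.82°  ·
  (0,4): δ = 60.23°  ·
  (0,5): δ = 108.87°  ·
  (1,2): δ = 158.51°  ·
  (1,3): δ = 136.26°  ·
  (1,4): δ = 1.80°  ✓
  (1,5): δ = 50.43°  ·
  (2,3): δ = 157.75°  ·
  (2,4): δ = 19.69°  ✓
  (2,5): δ = 28.94°  ·
  (3,4): δ = 41.95°  ·
  (3,5): δ = 6.68°  ✓
  (4,5): δ = 131.37°  ·
antipodal pairs: 3

count = 3; pairs: (1,4), (2,4), (3,5)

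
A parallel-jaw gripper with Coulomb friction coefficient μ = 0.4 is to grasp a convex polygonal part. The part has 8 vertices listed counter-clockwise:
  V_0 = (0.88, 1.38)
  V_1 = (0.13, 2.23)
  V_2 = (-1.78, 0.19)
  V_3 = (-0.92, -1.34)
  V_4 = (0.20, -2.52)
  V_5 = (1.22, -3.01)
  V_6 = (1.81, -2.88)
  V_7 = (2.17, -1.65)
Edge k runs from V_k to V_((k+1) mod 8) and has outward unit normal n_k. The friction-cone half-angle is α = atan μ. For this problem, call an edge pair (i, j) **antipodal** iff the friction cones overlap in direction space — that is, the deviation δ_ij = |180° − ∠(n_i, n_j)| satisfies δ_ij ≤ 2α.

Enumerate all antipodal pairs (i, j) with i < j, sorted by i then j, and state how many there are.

α = atan 0.4 = 21.80°;  2α = 43.60°
n_0 = (+0.7498, +0.6616)
n_1 = (-0.7300, +0.6835)
n_2 = (-0.8717, -0.4900)
n_3 = (-0.7253, -0.6884)
n_4 = (-0.4330, -0.9014)
n_5 = (+0.2152, -0.9766)
n_6 = (+0.9597, -0.2809)
n_7 = (+0.9201, +0.3917)
  (0,1): δ = 84.54°  ·
  (0,2): δ = 12.08°  ✓
  (0,3): δ = 2.08°  ✓
  (0,4): δ = 22.92°  ✓
  (0,5): δ = 61.00°  ·
  (0,6): δ = 122.26°  ·
  (0,7): δ = 161.64°  ·
  (1,2): δ = 107.55°  ·
  (1,3): δ = 93.38°  ·
  (1,4): δ = 72.54°  ·
  (1,5): δ = 34.46°  ✓
  (1,6): δ = 26.80°  ✓
  (1,7): δ = 66.18°  ·
  (2,3): δ = 165.83°  ·
  (2,4): δ = 145.00°  ·
  (2,5): δ = 106.91°  ·
  (2,6): δ = 45.65°  ·
  (2,7): δ = 6.28°  ✓
  (3,4): δ = 159.16°  ·
  (3,5): δ = 121.08°  ·
  (3,6): δ = 59.82°  ·
  (3,7): δ = 20.44°  ✓
  (4,5): δ = 141.91°  ·
  (4,6): δ = 80.65°  ·
  (4,7): δ = 41.28°  ✓
  (5,6): δ = 118.74°  ·
  (5,7): δ = 79.36°  ·
  (6,7): δ = 140.62°  ·
antipodal pairs: 8

count = 8; pairs: (0,2), (0,3), (0,4), (1,5), (1,6), (2,7), (3,7), (4,7)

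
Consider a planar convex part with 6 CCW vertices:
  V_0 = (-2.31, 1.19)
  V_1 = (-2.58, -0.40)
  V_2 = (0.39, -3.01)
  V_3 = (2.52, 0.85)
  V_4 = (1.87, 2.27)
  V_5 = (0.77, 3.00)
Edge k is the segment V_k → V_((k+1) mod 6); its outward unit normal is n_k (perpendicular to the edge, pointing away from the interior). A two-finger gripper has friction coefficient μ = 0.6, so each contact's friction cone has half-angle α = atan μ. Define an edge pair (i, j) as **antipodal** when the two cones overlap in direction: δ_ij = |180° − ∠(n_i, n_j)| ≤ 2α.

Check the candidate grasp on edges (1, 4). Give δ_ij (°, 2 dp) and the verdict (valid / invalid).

δ = 7.74°, valid

α = atan 0.6 = 30.96°;  2α = 61.93°
edge 1: e_1 = (+2.97, -2.61);  n_1 = (-0.6601, -0.7512)
edge 4: e_4 = (-1.10, +0.73);  n_4 = (+0.5530, +0.8332)
∠(n_1, n_4) = 172.26°
δ = |180° − 172.26°| = 7.74°
7.74° ≤ 2α = 61.93°  →  valid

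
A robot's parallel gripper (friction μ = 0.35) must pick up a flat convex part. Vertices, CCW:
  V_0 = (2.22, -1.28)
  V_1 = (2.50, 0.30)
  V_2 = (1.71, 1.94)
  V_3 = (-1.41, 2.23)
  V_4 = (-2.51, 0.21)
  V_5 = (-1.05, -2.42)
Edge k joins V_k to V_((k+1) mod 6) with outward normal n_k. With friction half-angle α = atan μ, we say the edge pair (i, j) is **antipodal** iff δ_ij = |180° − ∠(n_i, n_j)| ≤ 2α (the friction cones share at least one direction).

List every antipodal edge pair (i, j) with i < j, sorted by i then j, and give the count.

count = 3; pairs: (0,3), (1,4), (2,5)

α = atan 0.35 = 19.29°;  2α = 38.58°
n_0 = (+0.9847, -0.1745)
n_1 = (+0.9009, +0.4340)
n_2 = (+0.0925, +0.9957)
n_3 = (-0.8782, +0.4782)
n_4 = (-0.8743, -0.4854)
n_5 = (+0.3292, -0.9443)
  (0,1): δ = 144.23°  ·
  (0,2): δ = 85.26°  ·
  (0,3): δ = 18.52°  ✓
  (0,4): δ = 39.09°  ·
  (0,5): δ = 119.27°  ·
  (1,2): δ = 121.03°  ·
  (1,3): δ = 54.29°  ·
  (1,4): δ = 3.32°  ✓
  (1,5): δ = 83.50°  ·
  (2,3): δ = 113.26°  ·
  (2,4): δ = 55.65°  ·
  (2,5): δ = 24.53°  ✓
  (3,4): δ = 122.39°  ·
  (3,5): δ = 42.21°  ·
  (4,5): δ = 99.82°  ·
antipodal pairs: 3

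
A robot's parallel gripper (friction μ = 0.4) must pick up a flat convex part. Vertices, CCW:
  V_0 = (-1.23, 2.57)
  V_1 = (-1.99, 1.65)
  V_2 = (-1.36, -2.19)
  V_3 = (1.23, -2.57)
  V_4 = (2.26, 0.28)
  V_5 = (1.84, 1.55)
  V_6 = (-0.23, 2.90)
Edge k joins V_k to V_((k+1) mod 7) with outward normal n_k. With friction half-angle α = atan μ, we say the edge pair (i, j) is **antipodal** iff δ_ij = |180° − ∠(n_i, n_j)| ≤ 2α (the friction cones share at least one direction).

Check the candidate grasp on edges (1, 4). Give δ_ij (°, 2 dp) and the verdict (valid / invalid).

α = atan 0.4 = 21.80°;  2α = 43.60°
edge 1: e_1 = (+0.63, -3.84);  n_1 = (-0.9868, -0.1619)
edge 4: e_4 = (-0.42, +1.27);  n_4 = (+0.9494, +0.3140)
∠(n_1, n_4) = 171.02°
δ = |180° − 171.02°| = 8.98°
8.98° ≤ 2α = 43.60°  →  valid

δ = 8.98°, valid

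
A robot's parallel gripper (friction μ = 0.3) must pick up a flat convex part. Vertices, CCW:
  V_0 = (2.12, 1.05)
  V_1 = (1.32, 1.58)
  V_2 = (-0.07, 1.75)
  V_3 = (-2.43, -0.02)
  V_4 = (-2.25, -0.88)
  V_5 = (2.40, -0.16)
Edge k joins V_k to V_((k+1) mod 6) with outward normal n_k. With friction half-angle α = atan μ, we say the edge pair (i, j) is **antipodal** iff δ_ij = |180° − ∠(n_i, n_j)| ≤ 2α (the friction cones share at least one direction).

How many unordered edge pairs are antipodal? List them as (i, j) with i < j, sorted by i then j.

count = 3; pairs: (1,4), (2,4), (3,5)

α = atan 0.3 = 16.70°;  2α = 33.40°
n_0 = (+0.5523, +0.8336)
n_1 = (+0.1214, +0.9926)
n_2 = (-0.6000, +0.8000)
n_3 = (-0.9788, -0.2049)
n_4 = (+0.1530, -0.9882)
n_5 = (+0.9743, +0.2254)
  (0,1): δ = 153.45°  ·
  (0,2): δ = 109.61°  ·
  (0,3): δ = 44.65°  ·
  (0,4): δ = 42.33°  ·
  (0,5): δ = 136.55°  ·
  (1,2): δ = 136.16°  ·
  (1,3): δ = 71.21°  ·
  (1,4): δ = 15.77°  ✓
  (1,5): δ = 110.00°  ·
  (2,3): δ = 115.05°  ·
  (2,4): δ = 28.07°  ✓
  (2,5): δ = 66.16°  ·
  (3,4): δ = 93.02°  ·
  (3,5): δ = 1.21°  ✓
  (4,5): δ = 85.77°  ·
antipodal pairs: 3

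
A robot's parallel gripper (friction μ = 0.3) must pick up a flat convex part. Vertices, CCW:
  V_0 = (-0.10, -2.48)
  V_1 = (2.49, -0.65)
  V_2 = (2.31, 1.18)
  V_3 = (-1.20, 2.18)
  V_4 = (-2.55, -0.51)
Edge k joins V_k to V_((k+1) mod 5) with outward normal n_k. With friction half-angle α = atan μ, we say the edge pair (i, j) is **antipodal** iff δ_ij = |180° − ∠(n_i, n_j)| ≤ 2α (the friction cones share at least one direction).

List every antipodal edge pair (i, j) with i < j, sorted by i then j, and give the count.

count = 3; pairs: (0,3), (1,3), (2,4)

α = atan 0.3 = 16.70°;  2α = 33.40°
n_0 = (+0.5771, -0.8167)
n_1 = (+0.9952, +0.0979)
n_2 = (+0.2740, +0.9617)
n_3 = (-0.8938, +0.4485)
n_4 = (-0.6266, -0.7793)
  (0,1): δ = 119.63°  ·
  (0,2): δ = 51.15°  ·
  (0,3): δ = 28.11°  ✓
  (0,4): δ = 105.95°  ·
  (1,2): δ = 111.52°  ·
  (1,3): δ = 32.27°  ✓
  (1,4): δ = 45.58°  ·
  (2,3): δ = 100.75°  ·
  (2,4): δ = 22.90°  ✓
  (3,4): δ = 102.15°  ·
antipodal pairs: 3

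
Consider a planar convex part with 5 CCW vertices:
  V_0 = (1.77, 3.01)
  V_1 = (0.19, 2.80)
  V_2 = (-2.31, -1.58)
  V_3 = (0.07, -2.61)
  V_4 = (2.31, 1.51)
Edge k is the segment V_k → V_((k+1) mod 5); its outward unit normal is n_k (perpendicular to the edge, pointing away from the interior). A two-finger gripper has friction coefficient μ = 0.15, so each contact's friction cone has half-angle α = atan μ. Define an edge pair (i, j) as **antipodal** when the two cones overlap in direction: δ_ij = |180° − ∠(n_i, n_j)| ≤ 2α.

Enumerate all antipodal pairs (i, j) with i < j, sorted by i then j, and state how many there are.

α = atan 0.15 = 8.53°;  2α = 17.06°
n_0 = (-0.1318, +0.9913)
n_1 = (-0.8685, +0.4957)
n_2 = (-0.3972, -0.9177)
n_3 = (+0.8785, -0.4777)
n_4 = (+0.9409, +0.3387)
  (0,1): δ = 127.29°  ·
  (0,2): δ = 30.97°  ·
  (0,3): δ = 53.90°  ·
  (0,4): δ = 102.23°  ·
  (1,2): δ = 83.68°  ·
  (1,3): δ = 1.18°  ✓
  (1,4): δ = 49.52°  ·
  (2,3): δ = 95.13°  ·
  (2,4): δ = 46.80°  ·
  (3,4): δ = 131.67°  ·
antipodal pairs: 1

count = 1; pairs: (1,3)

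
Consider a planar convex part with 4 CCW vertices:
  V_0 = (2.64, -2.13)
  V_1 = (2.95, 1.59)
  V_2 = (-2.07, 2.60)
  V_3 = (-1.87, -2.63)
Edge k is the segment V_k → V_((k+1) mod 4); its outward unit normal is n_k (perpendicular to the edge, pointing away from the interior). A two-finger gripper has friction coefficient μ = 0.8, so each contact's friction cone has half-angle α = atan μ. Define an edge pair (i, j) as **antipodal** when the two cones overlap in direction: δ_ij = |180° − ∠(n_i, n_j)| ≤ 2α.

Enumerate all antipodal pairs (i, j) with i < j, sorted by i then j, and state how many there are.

α = atan 0.8 = 38.66°;  2α = 77.32°
n_0 = (+0.9965, -0.0830)
n_1 = (+0.1972, +0.9804)
n_2 = (-0.9993, -0.0382)
n_3 = (+0.1102, -0.9939)
  (0,1): δ = 96.61°  ·
  (0,2): δ = 6.95°  ✓
  (0,3): δ = 101.09°  ·
  (1,2): δ = 76.43°  ✓
  (1,3): δ = 17.70°  ✓
  (2,3): δ = 85.86°  ·
antipodal pairs: 3

count = 3; pairs: (0,2), (1,2), (1,3)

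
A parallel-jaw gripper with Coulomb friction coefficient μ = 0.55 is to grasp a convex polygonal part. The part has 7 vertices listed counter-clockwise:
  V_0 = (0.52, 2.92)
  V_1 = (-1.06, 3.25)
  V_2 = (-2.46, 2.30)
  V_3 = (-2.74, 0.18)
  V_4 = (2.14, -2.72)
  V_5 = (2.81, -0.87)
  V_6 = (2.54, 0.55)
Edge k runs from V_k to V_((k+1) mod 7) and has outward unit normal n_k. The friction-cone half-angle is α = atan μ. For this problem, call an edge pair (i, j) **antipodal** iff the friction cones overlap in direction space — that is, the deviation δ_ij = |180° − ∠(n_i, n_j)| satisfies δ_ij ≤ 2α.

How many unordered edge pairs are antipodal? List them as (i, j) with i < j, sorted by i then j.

α = atan 0.55 = 28.81°;  2α = 57.62°
n_0 = (+0.2044, +0.9789)
n_1 = (-0.5615, +0.8275)
n_2 = (-0.9914, +0.1309)
n_3 = (-0.5109, -0.8597)
n_4 = (+0.9402, -0.3405)
n_5 = (+0.9824, +0.1868)
n_6 = (+0.7611, +0.6487)
  (0,1): δ = 134.04°  ·
  (0,2): δ = 85.73°  ·
  (0,3): δ = 18.92°  ✓
  (0,4): δ = 81.89°  ·
  (0,5): δ = 112.56°  ·
  (0,6): δ = 142.24°  ·
  (1,2): δ = 131.68°  ·
  (1,3): δ = 64.88°  ·
  (1,4): δ = 35.93°  ✓
  (1,5): δ = 66.61°  ·
  (1,6): δ = 96.28°  ·
  (2,3): δ = 113.20°  ·
  (2,4): δ = 12.38°  ✓
  (2,5): δ = 18.29°  ✓
  (2,6): δ = 47.97°  ✓
  (3,4): δ = 79.19°  ·
  (3,5): δ = 48.51°  ✓
  (3,6): δ = 18.84°  ✓
  (4,5): δ = 149.33°  ·
  (4,6): δ = 119.65°  ·
  (5,6): δ = 150.32°  ·
antipodal pairs: 7

count = 7; pairs: (0,3), (1,4), (2,4), (2,5), (2,6), (3,5), (3,6)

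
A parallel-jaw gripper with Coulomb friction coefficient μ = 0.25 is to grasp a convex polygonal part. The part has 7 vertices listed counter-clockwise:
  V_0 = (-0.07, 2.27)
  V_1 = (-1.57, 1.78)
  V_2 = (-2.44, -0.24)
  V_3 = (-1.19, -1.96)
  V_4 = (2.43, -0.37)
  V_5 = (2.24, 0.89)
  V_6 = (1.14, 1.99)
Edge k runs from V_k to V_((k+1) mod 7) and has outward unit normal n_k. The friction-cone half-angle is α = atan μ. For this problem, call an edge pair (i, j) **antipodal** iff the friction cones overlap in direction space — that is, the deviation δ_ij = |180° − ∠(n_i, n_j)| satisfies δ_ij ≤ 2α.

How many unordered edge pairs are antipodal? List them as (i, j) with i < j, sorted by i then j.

α = atan 0.25 = 14.04°;  2α = 28.07°
n_0 = (-0.3105, +0.9506)
n_1 = (-0.9184, +0.3956)
n_2 = (-0.8089, -0.5879)
n_3 = (+0.4021, -0.9156)
n_4 = (+0.9888, +0.1491)
n_5 = (+0.7071, +0.7071)
n_6 = (+0.2254, +0.9743)
  (0,1): δ = 131.39°  ·
  (0,2): δ = 72.08°  ·
  (0,3): δ = 5.62°  ✓
  (0,4): δ = 80.48°  ·
  (0,5): δ = 116.91°  ·
  (0,6): δ = 148.88°  ·
  (1,2): δ = 120.69°  ·
  (1,3): δ = 42.99°  ·
  (1,4): δ = 31.88°  ·
  (1,5): δ = 68.30°  ·
  (1,6): δ = 100.27°  ·
  (2,3): δ = 102.30°  ·
  (2,4): δ = 27.43°  ✓
  (2,5): δ = 8.99°  ✓
  (2,6): δ = 40.96°  ·
  (3,4): δ = 105.14°  ·
  (3,5): δ = 68.71°  ·
  (3,6): δ = 36.74°  ·
  (4,5): δ = 143.58°  ·
  (4,6): δ = 111.60°  ·
  (5,6): δ = 148.03°  ·
antipodal pairs: 3

count = 3; pairs: (0,3), (2,4), (2,5)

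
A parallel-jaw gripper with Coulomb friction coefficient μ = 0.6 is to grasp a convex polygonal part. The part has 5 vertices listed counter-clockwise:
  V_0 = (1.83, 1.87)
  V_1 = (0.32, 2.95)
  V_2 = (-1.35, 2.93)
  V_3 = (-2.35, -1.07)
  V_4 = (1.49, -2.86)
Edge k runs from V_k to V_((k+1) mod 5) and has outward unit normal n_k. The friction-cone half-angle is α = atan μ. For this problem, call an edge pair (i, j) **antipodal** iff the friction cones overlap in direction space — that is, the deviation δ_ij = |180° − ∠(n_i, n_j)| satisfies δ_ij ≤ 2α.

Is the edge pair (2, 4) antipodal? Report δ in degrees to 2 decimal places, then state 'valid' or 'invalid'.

α = atan 0.6 = 30.96°;  2α = 61.93°
edge 2: e_2 = (-1.00, -4.00);  n_2 = (-0.9701, +0.2425)
edge 4: e_4 = (+0.34, +4.73);  n_4 = (+0.9974, -0.0717)
∠(n_2, n_4) = 170.08°
δ = |180° − 170.08°| = 9.92°
9.92° ≤ 2α = 61.93°  →  valid

δ = 9.92°, valid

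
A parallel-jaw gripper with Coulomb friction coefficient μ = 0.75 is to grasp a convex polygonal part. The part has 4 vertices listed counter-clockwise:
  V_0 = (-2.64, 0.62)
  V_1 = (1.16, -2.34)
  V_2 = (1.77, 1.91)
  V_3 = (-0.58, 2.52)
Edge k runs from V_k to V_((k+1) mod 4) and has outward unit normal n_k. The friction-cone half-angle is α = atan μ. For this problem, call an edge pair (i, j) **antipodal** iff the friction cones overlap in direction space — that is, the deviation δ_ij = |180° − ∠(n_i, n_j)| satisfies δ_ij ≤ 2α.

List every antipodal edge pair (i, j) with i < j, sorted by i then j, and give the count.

count = 3; pairs: (0,1), (0,2), (1,3)

α = atan 0.75 = 36.87°;  2α = 73.74°
n_0 = (-0.6145, -0.7889)
n_1 = (+0.9899, -0.1421)
n_2 = (+0.2512, +0.9679)
n_3 = (-0.6780, +0.7351)
  (0,1): δ = 60.25°  ✓
  (0,2): δ = 23.37°  ✓
  (0,3): δ = 80.60°  ·
  (1,2): δ = 96.38°  ·
  (1,3): δ = 39.15°  ✓
  (2,3): δ = 122.76°  ·
antipodal pairs: 3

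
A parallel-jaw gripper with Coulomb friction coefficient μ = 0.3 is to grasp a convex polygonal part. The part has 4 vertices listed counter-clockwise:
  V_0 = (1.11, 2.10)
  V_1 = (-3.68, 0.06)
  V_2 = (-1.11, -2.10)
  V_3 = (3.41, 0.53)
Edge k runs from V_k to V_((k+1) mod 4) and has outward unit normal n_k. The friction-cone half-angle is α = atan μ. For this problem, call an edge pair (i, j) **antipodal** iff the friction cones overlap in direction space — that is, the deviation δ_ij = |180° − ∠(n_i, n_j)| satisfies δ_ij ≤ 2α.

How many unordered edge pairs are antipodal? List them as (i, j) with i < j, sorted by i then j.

count = 2; pairs: (0,2), (1,3)

α = atan 0.3 = 16.70°;  2α = 33.40°
n_0 = (-0.3918, +0.9200)
n_1 = (-0.6434, -0.7655)
n_2 = (+0.5029, -0.8643)
n_3 = (+0.5638, +0.8259)
  (0,1): δ = 63.11°  ·
  (0,2): δ = 7.12°  ✓
  (0,3): δ = 122.61°  ·
  (1,2): δ = 109.76°  ·
  (1,3): δ = 5.73°  ✓
  (2,3): δ = 64.51°  ·
antipodal pairs: 2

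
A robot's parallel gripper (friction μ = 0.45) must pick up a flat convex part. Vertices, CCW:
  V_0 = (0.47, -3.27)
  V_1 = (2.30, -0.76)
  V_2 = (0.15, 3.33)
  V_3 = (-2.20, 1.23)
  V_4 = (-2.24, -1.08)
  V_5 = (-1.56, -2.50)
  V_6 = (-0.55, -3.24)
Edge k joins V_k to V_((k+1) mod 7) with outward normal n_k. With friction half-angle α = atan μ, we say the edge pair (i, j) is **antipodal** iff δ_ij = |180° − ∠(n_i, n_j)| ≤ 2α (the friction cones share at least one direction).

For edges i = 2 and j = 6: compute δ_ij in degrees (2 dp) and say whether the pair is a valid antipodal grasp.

α = atan 0.45 = 24.23°;  2α = 48.46°
edge 2: e_2 = (-2.35, -2.10);  n_2 = (-0.6663, +0.7457)
edge 6: e_6 = (+1.02, -0.03);  n_6 = (-0.0294, -0.9996)
∠(n_2, n_6) = 136.53°
δ = |180° − 136.53°| = 43.47°
43.47° ≤ 2α = 48.46°  →  valid

δ = 43.47°, valid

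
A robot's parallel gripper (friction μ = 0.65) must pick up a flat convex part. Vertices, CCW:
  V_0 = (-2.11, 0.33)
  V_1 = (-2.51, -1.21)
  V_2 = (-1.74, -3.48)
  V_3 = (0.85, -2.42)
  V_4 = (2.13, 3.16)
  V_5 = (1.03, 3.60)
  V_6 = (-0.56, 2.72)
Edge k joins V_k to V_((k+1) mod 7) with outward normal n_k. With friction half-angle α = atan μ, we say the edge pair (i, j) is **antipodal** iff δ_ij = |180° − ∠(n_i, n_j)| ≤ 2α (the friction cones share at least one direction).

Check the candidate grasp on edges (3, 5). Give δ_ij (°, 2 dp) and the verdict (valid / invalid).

δ = 48.12°, valid

α = atan 0.65 = 33.02°;  2α = 66.05°
edge 3: e_3 = (+1.28, +5.58);  n_3 = (+0.9747, -0.2236)
edge 5: e_5 = (-1.59, -0.88);  n_5 = (-0.4842, +0.8749)
∠(n_3, n_5) = 131.88°
δ = |180° − 131.88°| = 48.12°
48.12° ≤ 2α = 66.05°  →  valid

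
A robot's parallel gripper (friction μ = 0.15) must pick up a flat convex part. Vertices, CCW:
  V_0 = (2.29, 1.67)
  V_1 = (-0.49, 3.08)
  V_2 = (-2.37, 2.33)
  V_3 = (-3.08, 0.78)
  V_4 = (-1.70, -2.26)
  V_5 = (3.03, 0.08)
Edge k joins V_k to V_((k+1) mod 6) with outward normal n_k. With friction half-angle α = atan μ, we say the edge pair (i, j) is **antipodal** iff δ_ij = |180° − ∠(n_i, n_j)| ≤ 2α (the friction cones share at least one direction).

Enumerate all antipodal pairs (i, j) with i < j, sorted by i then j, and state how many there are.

count = 2; pairs: (1,4), (3,5)

α = atan 0.15 = 8.53°;  2α = 17.06°
n_0 = (+0.4523, +0.8918)
n_1 = (-0.3705, +0.9288)
n_2 = (-0.9092, +0.4165)
n_3 = (-0.9106, -0.4134)
n_4 = (+0.4434, -0.8963)
n_5 = (+0.9066, +0.4219)
  (0,1): δ = 131.36°  ·
  (0,2): δ = 87.72°  ·
  (0,3): δ = 38.69°  ·
  (0,4): δ = 53.22°  ·
  (0,5): δ = 141.85°  ·
  (1,2): δ = 136.36°  ·
  (1,3): δ = 87.33°  ·
  (1,4): δ = 4.57°  ✓
  (1,5): δ = 93.21°  ·
  (2,3): δ = 130.97°  ·
  (2,4): δ = 39.07°  ·
  (2,5): δ = 49.57°  ·
  (3,4): δ = 88.09°  ·
  (3,5): δ = 0.54°  ✓
  (4,5): δ = 91.36°  ·
antipodal pairs: 2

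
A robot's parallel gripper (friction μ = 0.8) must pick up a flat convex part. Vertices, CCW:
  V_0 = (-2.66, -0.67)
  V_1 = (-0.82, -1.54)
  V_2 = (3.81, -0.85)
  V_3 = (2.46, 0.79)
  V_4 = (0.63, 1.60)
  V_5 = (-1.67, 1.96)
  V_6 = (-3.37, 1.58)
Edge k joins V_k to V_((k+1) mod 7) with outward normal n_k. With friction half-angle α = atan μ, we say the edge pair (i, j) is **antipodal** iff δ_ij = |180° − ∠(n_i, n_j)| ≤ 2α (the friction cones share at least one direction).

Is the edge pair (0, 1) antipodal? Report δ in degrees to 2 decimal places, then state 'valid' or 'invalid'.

δ = 146.22°, invalid

α = atan 0.8 = 38.66°;  2α = 77.32°
edge 0: e_0 = (+1.84, -0.87);  n_0 = (-0.4275, -0.9040)
edge 1: e_1 = (+4.63, +0.69);  n_1 = (+0.1474, -0.9891)
∠(n_0, n_1) = 33.78°
δ = |180° − 33.78°| = 146.22°
146.22° > 2α = 77.32°  →  invalid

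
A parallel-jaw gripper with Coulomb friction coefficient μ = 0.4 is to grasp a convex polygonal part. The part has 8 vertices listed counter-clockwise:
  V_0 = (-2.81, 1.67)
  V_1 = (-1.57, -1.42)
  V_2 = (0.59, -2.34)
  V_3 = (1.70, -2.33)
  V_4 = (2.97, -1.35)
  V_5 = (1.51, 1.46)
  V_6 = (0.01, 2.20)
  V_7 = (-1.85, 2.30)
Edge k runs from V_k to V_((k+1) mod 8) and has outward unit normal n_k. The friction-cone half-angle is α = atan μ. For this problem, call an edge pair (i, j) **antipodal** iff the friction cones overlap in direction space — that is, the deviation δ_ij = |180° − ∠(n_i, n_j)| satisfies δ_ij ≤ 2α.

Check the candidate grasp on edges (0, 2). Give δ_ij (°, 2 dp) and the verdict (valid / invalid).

α = atan 0.4 = 21.80°;  2α = 43.60°
edge 0: e_0 = (+1.24, -3.09);  n_0 = (-0.9281, -0.3724)
edge 2: e_2 = (+1.11, +0.01);  n_2 = (+0.0090, -1.0000)
∠(n_0, n_2) = 68.65°
δ = |180° − 68.65°| = 111.35°
111.35° > 2α = 43.60°  →  invalid

δ = 111.35°, invalid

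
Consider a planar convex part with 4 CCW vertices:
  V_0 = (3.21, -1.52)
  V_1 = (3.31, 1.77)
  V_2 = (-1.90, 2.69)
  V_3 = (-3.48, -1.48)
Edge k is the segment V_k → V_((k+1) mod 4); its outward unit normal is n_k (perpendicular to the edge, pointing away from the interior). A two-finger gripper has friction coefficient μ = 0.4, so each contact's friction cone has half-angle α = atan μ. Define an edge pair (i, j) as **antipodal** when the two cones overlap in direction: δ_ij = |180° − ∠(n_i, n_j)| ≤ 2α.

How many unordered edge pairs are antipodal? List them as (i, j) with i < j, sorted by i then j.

α = atan 0.4 = 21.80°;  2α = 43.60°
n_0 = (+0.9995, -0.0304)
n_1 = (+0.1739, +0.9848)
n_2 = (-0.9351, +0.3543)
n_3 = (-0.0060, -1.0000)
  (0,1): δ = 98.27°  ·
  (0,2): δ = 19.01°  ✓
  (0,3): δ = 91.40°  ·
  (1,2): δ = 100.74°  ·
  (1,3): δ = 9.67°  ✓
  (2,3): δ = 69.59°  ·
antipodal pairs: 2

count = 2; pairs: (0,2), (1,3)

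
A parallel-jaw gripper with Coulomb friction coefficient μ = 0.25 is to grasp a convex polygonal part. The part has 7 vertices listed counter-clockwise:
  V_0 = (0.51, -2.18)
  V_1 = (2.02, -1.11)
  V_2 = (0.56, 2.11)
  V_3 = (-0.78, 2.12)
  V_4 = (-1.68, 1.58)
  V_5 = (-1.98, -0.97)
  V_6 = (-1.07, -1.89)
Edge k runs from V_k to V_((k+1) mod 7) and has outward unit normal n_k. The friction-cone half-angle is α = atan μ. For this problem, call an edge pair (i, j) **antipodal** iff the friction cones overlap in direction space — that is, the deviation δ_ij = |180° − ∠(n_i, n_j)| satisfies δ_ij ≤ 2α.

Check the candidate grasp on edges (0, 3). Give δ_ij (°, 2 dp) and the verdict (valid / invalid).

α = atan 0.25 = 14.04°;  2α = 28.07°
edge 0: e_0 = (+1.51, +1.07);  n_0 = (+0.5782, -0.8159)
edge 3: e_3 = (-0.90, -0.54);  n_3 = (-0.5145, +0.8575)
∠(n_0, n_3) = 175.64°
δ = |180° − 175.64°| = 4.36°
4.36° ≤ 2α = 28.07°  →  valid

δ = 4.36°, valid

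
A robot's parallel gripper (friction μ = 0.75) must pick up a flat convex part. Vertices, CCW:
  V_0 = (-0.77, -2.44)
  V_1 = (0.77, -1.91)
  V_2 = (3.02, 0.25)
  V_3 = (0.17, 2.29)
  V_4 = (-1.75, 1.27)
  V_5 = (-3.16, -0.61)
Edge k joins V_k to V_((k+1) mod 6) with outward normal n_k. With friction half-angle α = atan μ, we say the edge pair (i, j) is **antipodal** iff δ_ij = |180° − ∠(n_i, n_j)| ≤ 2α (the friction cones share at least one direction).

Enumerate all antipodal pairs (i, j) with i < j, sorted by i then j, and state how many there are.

α = atan 0.75 = 36.87°;  2α = 73.74°
n_0 = (+0.3254, -0.9456)
n_1 = (+0.6925, -0.7214)
n_2 = (+0.5820, +0.8132)
n_3 = (-0.4692, +0.8831)
n_4 = (-0.8000, +0.6000)
n_5 = (-0.6079, -0.7940)
  (0,1): δ = 155.16°  ·
  (0,2): δ = 54.59°  ✓
  (0,3): δ = 8.99°  ✓
  (0,4): δ = 34.14°  ✓
  (0,5): δ = 123.57°  ·
  (1,2): δ = 79.43°  ·
  (1,3): δ = 15.85°  ✓
  (1,4): δ = 9.30°  ✓
  (1,5): δ = 98.73°  ·
  (2,3): δ = 116.43°  ·
  (2,4): δ = 91.28°  ·
  (2,5): δ = 1.85°  ✓
  (3,4): δ = 154.85°  ·
  (3,5): δ = 65.42°  ✓
  (4,5): δ = 90.57°  ·
antipodal pairs: 7

count = 7; pairs: (0,2), (0,3), (0,4), (1,3), (1,4), (2,5), (3,5)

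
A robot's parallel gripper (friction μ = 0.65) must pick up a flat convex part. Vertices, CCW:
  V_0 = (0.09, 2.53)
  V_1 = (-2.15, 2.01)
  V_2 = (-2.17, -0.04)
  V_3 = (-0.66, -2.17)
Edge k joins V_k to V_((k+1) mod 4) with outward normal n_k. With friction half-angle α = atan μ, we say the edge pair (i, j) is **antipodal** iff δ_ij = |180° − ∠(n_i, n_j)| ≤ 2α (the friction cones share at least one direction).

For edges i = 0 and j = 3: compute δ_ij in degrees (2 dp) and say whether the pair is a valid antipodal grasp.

α = atan 0.65 = 33.02°;  2α = 66.05°
edge 0: e_0 = (-2.24, -0.52);  n_0 = (-0.2261, +0.9741)
edge 3: e_3 = (+0.75, +4.70);  n_3 = (+0.9875, -0.1576)
∠(n_0, n_3) = 112.14°
δ = |180° − 112.14°| = 67.86°
67.86° > 2α = 66.05°  →  invalid

δ = 67.86°, invalid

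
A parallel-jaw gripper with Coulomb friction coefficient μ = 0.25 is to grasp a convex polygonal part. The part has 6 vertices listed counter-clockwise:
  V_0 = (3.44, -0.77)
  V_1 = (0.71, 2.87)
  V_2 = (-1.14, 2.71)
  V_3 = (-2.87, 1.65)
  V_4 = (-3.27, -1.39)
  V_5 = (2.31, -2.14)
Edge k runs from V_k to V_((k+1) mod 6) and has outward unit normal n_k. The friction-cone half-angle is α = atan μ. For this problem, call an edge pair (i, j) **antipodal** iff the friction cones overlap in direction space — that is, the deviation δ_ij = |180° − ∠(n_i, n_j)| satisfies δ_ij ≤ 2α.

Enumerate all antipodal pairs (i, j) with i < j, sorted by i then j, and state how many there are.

count = 2; pairs: (1,4), (2,5)

α = atan 0.25 = 14.04°;  2α = 28.07°
n_0 = (+0.8000, +0.6000)
n_1 = (-0.0862, +0.9963)
n_2 = (-0.5224, +0.8527)
n_3 = (-0.9915, +0.1305)
n_4 = (-0.1332, -0.9911)
n_5 = (+0.7714, -0.6363)
  (0,1): δ = 121.93°  ·
  (0,2): δ = 95.37°  ·
  (0,3): δ = 44.37°  ·
  (0,4): δ = 45.47°  ·
  (0,5): δ = 103.61°  ·
  (1,2): δ = 153.45°  ·
  (1,3): δ = 102.44°  ·
  (1,4): δ = 12.60°  ✓
  (1,5): δ = 45.54°  ·
  (2,3): δ = 128.99°  ·
  (2,4): δ = 39.15°  ·
  (2,5): δ = 18.99°  ✓
  (3,4): δ = 90.16°  ·
  (3,5): δ = 32.02°  ·
  (4,5): δ = 121.86°  ·
antipodal pairs: 2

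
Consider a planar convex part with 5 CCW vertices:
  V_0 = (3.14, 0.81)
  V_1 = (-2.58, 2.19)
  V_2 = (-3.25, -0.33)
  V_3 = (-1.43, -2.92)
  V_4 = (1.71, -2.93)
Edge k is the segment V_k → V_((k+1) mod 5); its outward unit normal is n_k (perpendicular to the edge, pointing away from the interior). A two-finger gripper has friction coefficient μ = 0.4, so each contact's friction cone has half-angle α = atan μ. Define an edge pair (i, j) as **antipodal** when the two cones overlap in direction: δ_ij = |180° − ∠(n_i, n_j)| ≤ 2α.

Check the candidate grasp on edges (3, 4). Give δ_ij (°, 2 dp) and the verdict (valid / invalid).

α = atan 0.4 = 21.80°;  2α = 43.60°
edge 3: e_3 = (+3.14, -0.01);  n_3 = (-0.0032, -1.0000)
edge 4: e_4 = (+1.43, +3.74);  n_4 = (+0.9341, -0.3571)
∠(n_3, n_4) = 69.26°
δ = |180° − 69.26°| = 110.74°
110.74° > 2α = 43.60°  →  invalid

δ = 110.74°, invalid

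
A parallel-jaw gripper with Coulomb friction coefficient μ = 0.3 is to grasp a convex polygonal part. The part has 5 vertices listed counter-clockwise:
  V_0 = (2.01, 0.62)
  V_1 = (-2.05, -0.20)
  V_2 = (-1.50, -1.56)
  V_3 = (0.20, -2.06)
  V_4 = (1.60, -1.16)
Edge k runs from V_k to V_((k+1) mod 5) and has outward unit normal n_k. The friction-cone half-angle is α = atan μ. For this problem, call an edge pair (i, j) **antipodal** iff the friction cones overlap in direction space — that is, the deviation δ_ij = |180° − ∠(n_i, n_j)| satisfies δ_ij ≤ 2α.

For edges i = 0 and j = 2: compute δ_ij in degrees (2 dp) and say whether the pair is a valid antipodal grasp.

δ = 27.81°, valid

α = atan 0.3 = 16.70°;  2α = 33.40°
edge 0: e_0 = (-4.06, -0.82);  n_0 = (-0.1980, +0.9802)
edge 2: e_2 = (+1.70, -0.50);  n_2 = (-0.2822, -0.9594)
∠(n_0, n_2) = 152.19°
δ = |180° − 152.19°| = 27.81°
27.81° ≤ 2α = 33.40°  →  valid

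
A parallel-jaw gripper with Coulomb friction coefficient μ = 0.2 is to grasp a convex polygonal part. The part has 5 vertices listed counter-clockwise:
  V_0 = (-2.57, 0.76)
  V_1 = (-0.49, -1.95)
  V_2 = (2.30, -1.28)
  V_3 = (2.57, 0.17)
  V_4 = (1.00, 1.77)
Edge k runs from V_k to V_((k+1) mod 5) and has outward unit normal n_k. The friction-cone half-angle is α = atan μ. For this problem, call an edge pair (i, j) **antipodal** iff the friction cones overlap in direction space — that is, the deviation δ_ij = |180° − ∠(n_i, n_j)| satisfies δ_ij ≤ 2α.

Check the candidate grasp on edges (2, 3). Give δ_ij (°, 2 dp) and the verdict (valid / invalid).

α = atan 0.2 = 11.31°;  2α = 22.62°
edge 2: e_2 = (+0.27, +1.45);  n_2 = (+0.9831, -0.1831)
edge 3: e_3 = (-1.57, +1.60);  n_3 = (+0.7138, +0.7004)
∠(n_2, n_3) = 55.01°
δ = |180° − 55.01°| = 124.99°
124.99° > 2α = 22.62°  →  invalid

δ = 124.99°, invalid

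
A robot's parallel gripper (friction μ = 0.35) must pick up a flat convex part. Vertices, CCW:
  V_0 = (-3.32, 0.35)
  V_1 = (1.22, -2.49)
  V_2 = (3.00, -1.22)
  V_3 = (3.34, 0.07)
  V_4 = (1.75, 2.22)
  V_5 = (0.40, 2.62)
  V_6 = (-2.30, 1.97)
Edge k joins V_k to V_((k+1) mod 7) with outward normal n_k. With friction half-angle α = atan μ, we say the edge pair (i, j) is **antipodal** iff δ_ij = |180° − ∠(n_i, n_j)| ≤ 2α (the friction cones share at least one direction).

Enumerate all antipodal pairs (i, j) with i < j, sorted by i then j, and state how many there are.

α = atan 0.35 = 19.29°;  2α = 38.58°
n_0 = (-0.5303, -0.8478)
n_1 = (+0.5808, -0.8140)
n_2 = (+0.9670, -0.2549)
n_3 = (+0.8040, +0.5946)
n_4 = (+0.2841, +0.9588)
n_5 = (-0.2341, +0.9722)
n_6 = (-0.8462, +0.5328)
  (0,1): δ = 112.46°  ·
  (0,2): δ = 72.74°  ·
  (0,3): δ = 21.49°  ✓
  (0,4): δ = 15.52°  ✓
  (0,5): δ = 45.56°  ·
  (0,6): δ = 89.83°  ·
  (1,2): δ = 140.27°  ·
  (1,3): δ = 89.02°  ·
  (1,4): δ = 52.01°  ·
  (1,5): δ = 21.97°  ✓
  (1,6): δ = 22.30°  ✓
  (2,3): δ = 128.75°  ·
  (2,4): δ = 91.74°  ·
  (2,5): δ = 61.70°  ·
  (2,6): δ = 17.43°  ✓
  (3,4): δ = 142.99°  ·
  (3,5): δ = 112.95°  ·
  (3,6): δ = 68.68°  ·
  (4,5): δ = 149.96°  ·
  (4,6): δ = 105.69°  ·
  (5,6): δ = 135.73°  ·
antipodal pairs: 5

count = 5; pairs: (0,3), (0,4), (1,5), (1,6), (2,6)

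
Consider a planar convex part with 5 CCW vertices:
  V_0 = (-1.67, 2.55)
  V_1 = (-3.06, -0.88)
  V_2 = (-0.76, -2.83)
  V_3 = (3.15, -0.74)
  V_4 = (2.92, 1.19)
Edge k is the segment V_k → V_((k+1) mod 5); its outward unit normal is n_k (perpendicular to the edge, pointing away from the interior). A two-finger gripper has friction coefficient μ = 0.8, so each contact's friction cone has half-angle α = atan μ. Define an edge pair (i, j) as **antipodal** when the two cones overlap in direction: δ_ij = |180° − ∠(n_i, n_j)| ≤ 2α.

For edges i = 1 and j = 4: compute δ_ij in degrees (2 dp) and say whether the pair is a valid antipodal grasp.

δ = 23.79°, valid

α = atan 0.8 = 38.66°;  2α = 77.32°
edge 1: e_1 = (+2.30, -1.95);  n_1 = (-0.6467, -0.7628)
edge 4: e_4 = (-4.59, +1.36);  n_4 = (+0.2841, +0.9588)
∠(n_1, n_4) = 156.21°
δ = |180° − 156.21°| = 23.79°
23.79° ≤ 2α = 77.32°  →  valid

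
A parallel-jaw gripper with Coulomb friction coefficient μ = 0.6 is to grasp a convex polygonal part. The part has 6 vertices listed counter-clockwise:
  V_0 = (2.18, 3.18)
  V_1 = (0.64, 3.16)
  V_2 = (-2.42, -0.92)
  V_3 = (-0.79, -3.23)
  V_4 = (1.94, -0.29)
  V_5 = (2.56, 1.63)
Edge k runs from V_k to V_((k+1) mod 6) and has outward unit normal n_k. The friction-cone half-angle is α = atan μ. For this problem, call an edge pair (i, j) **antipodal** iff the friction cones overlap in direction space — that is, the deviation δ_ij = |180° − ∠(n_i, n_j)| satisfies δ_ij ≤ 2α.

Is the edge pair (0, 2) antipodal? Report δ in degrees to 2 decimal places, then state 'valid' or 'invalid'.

δ = 55.54°, valid

α = atan 0.6 = 30.96°;  2α = 61.93°
edge 0: e_0 = (-1.54, -0.02);  n_0 = (-0.0130, +0.9999)
edge 2: e_2 = (+1.63, -2.31);  n_2 = (-0.8171, -0.5765)
∠(n_0, n_2) = 124.46°
δ = |180° − 124.46°| = 55.54°
55.54° ≤ 2α = 61.93°  →  valid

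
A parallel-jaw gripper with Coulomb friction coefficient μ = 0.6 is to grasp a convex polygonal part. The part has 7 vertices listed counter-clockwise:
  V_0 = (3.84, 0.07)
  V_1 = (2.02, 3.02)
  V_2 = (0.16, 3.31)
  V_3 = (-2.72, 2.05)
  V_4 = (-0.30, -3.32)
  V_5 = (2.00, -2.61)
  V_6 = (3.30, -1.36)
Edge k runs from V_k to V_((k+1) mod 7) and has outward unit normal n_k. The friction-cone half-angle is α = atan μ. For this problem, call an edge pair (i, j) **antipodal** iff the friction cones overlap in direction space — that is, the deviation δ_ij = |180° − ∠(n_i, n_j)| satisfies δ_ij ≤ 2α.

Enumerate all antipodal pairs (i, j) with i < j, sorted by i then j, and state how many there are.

count = 8; pairs: (0,3), (1,3), (1,4), (1,5), (2,4), (2,5), (2,6), (3,6)

α = atan 0.6 = 30.96°;  2α = 61.93°
n_0 = (+0.8511, +0.5251)
n_1 = (+0.1541, +0.9881)
n_2 = (-0.4008, +0.9162)
n_3 = (-0.9117, -0.4109)
n_4 = (+0.2950, -0.9555)
n_5 = (+0.6931, -0.7208)
n_6 = (+0.9355, -0.3533)
  (0,1): δ = 130.53°  ·
  (0,2): δ = 98.04°  ·
  (0,3): δ = 7.41°  ✓
  (0,4): δ = 75.48°  ·
  (0,5): δ = 102.20°  ·
  (0,6): δ = 127.64°  ·
  (1,2): δ = 147.51°  ·
  (1,3): δ = 56.88°  ✓
  (1,4): δ = 26.02°  ✓
  (1,5): δ = 52.74°  ✓
  (1,6): δ = 78.17°  ·
  (2,3): δ = 89.37°  ·
  (2,4): δ = 6.47°  ✓
  (2,5): δ = 20.25°  ✓
  (2,6): δ = 45.68°  ✓
  (3,4): δ = 97.10°  ·
  (3,5): δ = 70.38°  ·
  (3,6): δ = 44.95°  ✓
  (4,5): δ = 153.28°  ·
  (4,6): δ = 127.84°  ·
  (5,6): δ = 154.56°  ·
antipodal pairs: 8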